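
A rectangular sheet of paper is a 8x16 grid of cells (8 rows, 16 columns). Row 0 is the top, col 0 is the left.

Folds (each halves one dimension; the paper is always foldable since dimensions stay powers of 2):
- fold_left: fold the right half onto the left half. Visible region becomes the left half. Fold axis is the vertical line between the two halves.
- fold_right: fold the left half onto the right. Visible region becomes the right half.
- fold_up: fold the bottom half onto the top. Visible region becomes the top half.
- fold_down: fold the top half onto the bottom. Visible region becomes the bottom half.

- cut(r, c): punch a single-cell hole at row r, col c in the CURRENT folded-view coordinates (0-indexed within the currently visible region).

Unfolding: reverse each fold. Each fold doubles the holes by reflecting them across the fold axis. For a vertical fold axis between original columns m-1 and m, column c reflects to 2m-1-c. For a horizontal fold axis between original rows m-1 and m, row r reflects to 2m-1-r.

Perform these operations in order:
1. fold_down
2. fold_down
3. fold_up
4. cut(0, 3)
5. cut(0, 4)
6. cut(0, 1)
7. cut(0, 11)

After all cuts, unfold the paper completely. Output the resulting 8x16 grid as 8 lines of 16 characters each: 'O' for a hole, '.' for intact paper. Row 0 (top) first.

Answer: .O.OO......O....
.O.OO......O....
.O.OO......O....
.O.OO......O....
.O.OO......O....
.O.OO......O....
.O.OO......O....
.O.OO......O....

Derivation:
Op 1 fold_down: fold axis h@4; visible region now rows[4,8) x cols[0,16) = 4x16
Op 2 fold_down: fold axis h@6; visible region now rows[6,8) x cols[0,16) = 2x16
Op 3 fold_up: fold axis h@7; visible region now rows[6,7) x cols[0,16) = 1x16
Op 4 cut(0, 3): punch at orig (6,3); cuts so far [(6, 3)]; region rows[6,7) x cols[0,16) = 1x16
Op 5 cut(0, 4): punch at orig (6,4); cuts so far [(6, 3), (6, 4)]; region rows[6,7) x cols[0,16) = 1x16
Op 6 cut(0, 1): punch at orig (6,1); cuts so far [(6, 1), (6, 3), (6, 4)]; region rows[6,7) x cols[0,16) = 1x16
Op 7 cut(0, 11): punch at orig (6,11); cuts so far [(6, 1), (6, 3), (6, 4), (6, 11)]; region rows[6,7) x cols[0,16) = 1x16
Unfold 1 (reflect across h@7): 8 holes -> [(6, 1), (6, 3), (6, 4), (6, 11), (7, 1), (7, 3), (7, 4), (7, 11)]
Unfold 2 (reflect across h@6): 16 holes -> [(4, 1), (4, 3), (4, 4), (4, 11), (5, 1), (5, 3), (5, 4), (5, 11), (6, 1), (6, 3), (6, 4), (6, 11), (7, 1), (7, 3), (7, 4), (7, 11)]
Unfold 3 (reflect across h@4): 32 holes -> [(0, 1), (0, 3), (0, 4), (0, 11), (1, 1), (1, 3), (1, 4), (1, 11), (2, 1), (2, 3), (2, 4), (2, 11), (3, 1), (3, 3), (3, 4), (3, 11), (4, 1), (4, 3), (4, 4), (4, 11), (5, 1), (5, 3), (5, 4), (5, 11), (6, 1), (6, 3), (6, 4), (6, 11), (7, 1), (7, 3), (7, 4), (7, 11)]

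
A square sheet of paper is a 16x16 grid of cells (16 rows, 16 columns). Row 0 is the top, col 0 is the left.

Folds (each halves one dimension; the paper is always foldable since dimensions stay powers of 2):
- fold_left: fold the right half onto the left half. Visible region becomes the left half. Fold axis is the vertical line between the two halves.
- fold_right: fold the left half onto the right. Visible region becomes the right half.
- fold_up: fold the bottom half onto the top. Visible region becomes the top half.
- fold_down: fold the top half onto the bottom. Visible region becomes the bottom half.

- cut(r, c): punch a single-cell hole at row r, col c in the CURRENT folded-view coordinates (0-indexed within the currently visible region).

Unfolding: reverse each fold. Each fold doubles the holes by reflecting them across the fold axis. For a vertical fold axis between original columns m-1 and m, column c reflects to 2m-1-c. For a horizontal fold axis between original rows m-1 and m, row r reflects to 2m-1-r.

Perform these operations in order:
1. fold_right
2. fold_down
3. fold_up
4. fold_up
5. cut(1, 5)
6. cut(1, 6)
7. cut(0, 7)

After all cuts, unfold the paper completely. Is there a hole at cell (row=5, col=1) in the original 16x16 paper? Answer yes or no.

Op 1 fold_right: fold axis v@8; visible region now rows[0,16) x cols[8,16) = 16x8
Op 2 fold_down: fold axis h@8; visible region now rows[8,16) x cols[8,16) = 8x8
Op 3 fold_up: fold axis h@12; visible region now rows[8,12) x cols[8,16) = 4x8
Op 4 fold_up: fold axis h@10; visible region now rows[8,10) x cols[8,16) = 2x8
Op 5 cut(1, 5): punch at orig (9,13); cuts so far [(9, 13)]; region rows[8,10) x cols[8,16) = 2x8
Op 6 cut(1, 6): punch at orig (9,14); cuts so far [(9, 13), (9, 14)]; region rows[8,10) x cols[8,16) = 2x8
Op 7 cut(0, 7): punch at orig (8,15); cuts so far [(8, 15), (9, 13), (9, 14)]; region rows[8,10) x cols[8,16) = 2x8
Unfold 1 (reflect across h@10): 6 holes -> [(8, 15), (9, 13), (9, 14), (10, 13), (10, 14), (11, 15)]
Unfold 2 (reflect across h@12): 12 holes -> [(8, 15), (9, 13), (9, 14), (10, 13), (10, 14), (11, 15), (12, 15), (13, 13), (13, 14), (14, 13), (14, 14), (15, 15)]
Unfold 3 (reflect across h@8): 24 holes -> [(0, 15), (1, 13), (1, 14), (2, 13), (2, 14), (3, 15), (4, 15), (5, 13), (5, 14), (6, 13), (6, 14), (7, 15), (8, 15), (9, 13), (9, 14), (10, 13), (10, 14), (11, 15), (12, 15), (13, 13), (13, 14), (14, 13), (14, 14), (15, 15)]
Unfold 4 (reflect across v@8): 48 holes -> [(0, 0), (0, 15), (1, 1), (1, 2), (1, 13), (1, 14), (2, 1), (2, 2), (2, 13), (2, 14), (3, 0), (3, 15), (4, 0), (4, 15), (5, 1), (5, 2), (5, 13), (5, 14), (6, 1), (6, 2), (6, 13), (6, 14), (7, 0), (7, 15), (8, 0), (8, 15), (9, 1), (9, 2), (9, 13), (9, 14), (10, 1), (10, 2), (10, 13), (10, 14), (11, 0), (11, 15), (12, 0), (12, 15), (13, 1), (13, 2), (13, 13), (13, 14), (14, 1), (14, 2), (14, 13), (14, 14), (15, 0), (15, 15)]
Holes: [(0, 0), (0, 15), (1, 1), (1, 2), (1, 13), (1, 14), (2, 1), (2, 2), (2, 13), (2, 14), (3, 0), (3, 15), (4, 0), (4, 15), (5, 1), (5, 2), (5, 13), (5, 14), (6, 1), (6, 2), (6, 13), (6, 14), (7, 0), (7, 15), (8, 0), (8, 15), (9, 1), (9, 2), (9, 13), (9, 14), (10, 1), (10, 2), (10, 13), (10, 14), (11, 0), (11, 15), (12, 0), (12, 15), (13, 1), (13, 2), (13, 13), (13, 14), (14, 1), (14, 2), (14, 13), (14, 14), (15, 0), (15, 15)]

Answer: yes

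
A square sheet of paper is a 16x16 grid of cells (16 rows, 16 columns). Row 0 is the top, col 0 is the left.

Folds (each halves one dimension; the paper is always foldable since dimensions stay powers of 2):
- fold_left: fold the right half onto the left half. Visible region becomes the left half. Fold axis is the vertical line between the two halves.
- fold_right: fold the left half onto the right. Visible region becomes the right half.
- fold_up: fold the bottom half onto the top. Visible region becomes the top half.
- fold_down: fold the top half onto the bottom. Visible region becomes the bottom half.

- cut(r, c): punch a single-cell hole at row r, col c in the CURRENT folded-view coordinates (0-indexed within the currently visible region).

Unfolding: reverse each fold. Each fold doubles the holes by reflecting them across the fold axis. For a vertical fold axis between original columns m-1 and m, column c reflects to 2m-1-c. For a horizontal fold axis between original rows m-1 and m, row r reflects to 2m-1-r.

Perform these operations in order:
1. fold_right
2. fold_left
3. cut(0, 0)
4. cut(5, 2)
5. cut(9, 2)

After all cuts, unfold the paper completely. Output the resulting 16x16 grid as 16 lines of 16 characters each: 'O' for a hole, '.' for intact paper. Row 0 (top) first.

Answer: O......OO......O
................
................
................
................
..O..O....O..O..
................
................
................
..O..O....O..O..
................
................
................
................
................
................

Derivation:
Op 1 fold_right: fold axis v@8; visible region now rows[0,16) x cols[8,16) = 16x8
Op 2 fold_left: fold axis v@12; visible region now rows[0,16) x cols[8,12) = 16x4
Op 3 cut(0, 0): punch at orig (0,8); cuts so far [(0, 8)]; region rows[0,16) x cols[8,12) = 16x4
Op 4 cut(5, 2): punch at orig (5,10); cuts so far [(0, 8), (5, 10)]; region rows[0,16) x cols[8,12) = 16x4
Op 5 cut(9, 2): punch at orig (9,10); cuts so far [(0, 8), (5, 10), (9, 10)]; region rows[0,16) x cols[8,12) = 16x4
Unfold 1 (reflect across v@12): 6 holes -> [(0, 8), (0, 15), (5, 10), (5, 13), (9, 10), (9, 13)]
Unfold 2 (reflect across v@8): 12 holes -> [(0, 0), (0, 7), (0, 8), (0, 15), (5, 2), (5, 5), (5, 10), (5, 13), (9, 2), (9, 5), (9, 10), (9, 13)]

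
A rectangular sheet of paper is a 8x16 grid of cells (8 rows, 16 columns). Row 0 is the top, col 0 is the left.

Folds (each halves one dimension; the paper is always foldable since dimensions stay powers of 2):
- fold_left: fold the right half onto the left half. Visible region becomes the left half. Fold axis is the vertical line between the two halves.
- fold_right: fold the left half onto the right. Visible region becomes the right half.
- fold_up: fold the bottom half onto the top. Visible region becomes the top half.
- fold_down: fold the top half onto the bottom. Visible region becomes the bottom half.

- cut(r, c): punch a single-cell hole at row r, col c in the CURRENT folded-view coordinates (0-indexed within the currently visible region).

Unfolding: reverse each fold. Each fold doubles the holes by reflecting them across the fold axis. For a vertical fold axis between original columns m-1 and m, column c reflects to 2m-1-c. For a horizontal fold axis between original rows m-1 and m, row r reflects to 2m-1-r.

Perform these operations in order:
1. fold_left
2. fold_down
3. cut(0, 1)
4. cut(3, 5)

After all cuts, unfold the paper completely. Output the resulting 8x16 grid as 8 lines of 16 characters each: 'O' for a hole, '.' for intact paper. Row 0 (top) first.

Op 1 fold_left: fold axis v@8; visible region now rows[0,8) x cols[0,8) = 8x8
Op 2 fold_down: fold axis h@4; visible region now rows[4,8) x cols[0,8) = 4x8
Op 3 cut(0, 1): punch at orig (4,1); cuts so far [(4, 1)]; region rows[4,8) x cols[0,8) = 4x8
Op 4 cut(3, 5): punch at orig (7,5); cuts so far [(4, 1), (7, 5)]; region rows[4,8) x cols[0,8) = 4x8
Unfold 1 (reflect across h@4): 4 holes -> [(0, 5), (3, 1), (4, 1), (7, 5)]
Unfold 2 (reflect across v@8): 8 holes -> [(0, 5), (0, 10), (3, 1), (3, 14), (4, 1), (4, 14), (7, 5), (7, 10)]

Answer: .....O....O.....
................
................
.O............O.
.O............O.
................
................
.....O....O.....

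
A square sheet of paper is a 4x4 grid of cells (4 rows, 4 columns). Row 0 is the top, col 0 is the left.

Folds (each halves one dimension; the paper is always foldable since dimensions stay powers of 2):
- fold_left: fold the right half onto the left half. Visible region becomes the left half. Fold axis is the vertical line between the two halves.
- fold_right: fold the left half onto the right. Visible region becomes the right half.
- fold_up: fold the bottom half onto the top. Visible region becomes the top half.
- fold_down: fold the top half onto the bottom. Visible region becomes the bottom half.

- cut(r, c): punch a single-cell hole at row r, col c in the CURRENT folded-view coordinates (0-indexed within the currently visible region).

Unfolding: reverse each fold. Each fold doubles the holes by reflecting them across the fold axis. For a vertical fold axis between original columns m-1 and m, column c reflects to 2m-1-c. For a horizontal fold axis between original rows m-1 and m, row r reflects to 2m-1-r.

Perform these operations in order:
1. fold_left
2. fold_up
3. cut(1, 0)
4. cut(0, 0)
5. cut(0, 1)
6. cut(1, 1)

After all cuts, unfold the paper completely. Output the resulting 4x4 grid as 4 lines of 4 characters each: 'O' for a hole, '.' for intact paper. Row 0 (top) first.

Answer: OOOO
OOOO
OOOO
OOOO

Derivation:
Op 1 fold_left: fold axis v@2; visible region now rows[0,4) x cols[0,2) = 4x2
Op 2 fold_up: fold axis h@2; visible region now rows[0,2) x cols[0,2) = 2x2
Op 3 cut(1, 0): punch at orig (1,0); cuts so far [(1, 0)]; region rows[0,2) x cols[0,2) = 2x2
Op 4 cut(0, 0): punch at orig (0,0); cuts so far [(0, 0), (1, 0)]; region rows[0,2) x cols[0,2) = 2x2
Op 5 cut(0, 1): punch at orig (0,1); cuts so far [(0, 0), (0, 1), (1, 0)]; region rows[0,2) x cols[0,2) = 2x2
Op 6 cut(1, 1): punch at orig (1,1); cuts so far [(0, 0), (0, 1), (1, 0), (1, 1)]; region rows[0,2) x cols[0,2) = 2x2
Unfold 1 (reflect across h@2): 8 holes -> [(0, 0), (0, 1), (1, 0), (1, 1), (2, 0), (2, 1), (3, 0), (3, 1)]
Unfold 2 (reflect across v@2): 16 holes -> [(0, 0), (0, 1), (0, 2), (0, 3), (1, 0), (1, 1), (1, 2), (1, 3), (2, 0), (2, 1), (2, 2), (2, 3), (3, 0), (3, 1), (3, 2), (3, 3)]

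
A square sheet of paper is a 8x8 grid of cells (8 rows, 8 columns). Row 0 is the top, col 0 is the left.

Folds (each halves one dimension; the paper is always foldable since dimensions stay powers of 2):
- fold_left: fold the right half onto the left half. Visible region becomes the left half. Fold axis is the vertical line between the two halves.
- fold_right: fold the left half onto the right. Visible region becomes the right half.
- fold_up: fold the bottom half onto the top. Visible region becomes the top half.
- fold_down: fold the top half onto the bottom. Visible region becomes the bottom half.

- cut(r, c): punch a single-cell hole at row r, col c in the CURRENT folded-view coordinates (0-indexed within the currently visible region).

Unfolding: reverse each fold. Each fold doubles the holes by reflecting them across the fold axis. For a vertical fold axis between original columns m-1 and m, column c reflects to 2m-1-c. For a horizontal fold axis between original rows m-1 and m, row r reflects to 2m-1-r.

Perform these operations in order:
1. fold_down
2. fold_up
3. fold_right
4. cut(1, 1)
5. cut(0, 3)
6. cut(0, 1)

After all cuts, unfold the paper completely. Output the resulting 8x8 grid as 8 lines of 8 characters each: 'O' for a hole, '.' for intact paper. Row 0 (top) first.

Op 1 fold_down: fold axis h@4; visible region now rows[4,8) x cols[0,8) = 4x8
Op 2 fold_up: fold axis h@6; visible region now rows[4,6) x cols[0,8) = 2x8
Op 3 fold_right: fold axis v@4; visible region now rows[4,6) x cols[4,8) = 2x4
Op 4 cut(1, 1): punch at orig (5,5); cuts so far [(5, 5)]; region rows[4,6) x cols[4,8) = 2x4
Op 5 cut(0, 3): punch at orig (4,7); cuts so far [(4, 7), (5, 5)]; region rows[4,6) x cols[4,8) = 2x4
Op 6 cut(0, 1): punch at orig (4,5); cuts so far [(4, 5), (4, 7), (5, 5)]; region rows[4,6) x cols[4,8) = 2x4
Unfold 1 (reflect across v@4): 6 holes -> [(4, 0), (4, 2), (4, 5), (4, 7), (5, 2), (5, 5)]
Unfold 2 (reflect across h@6): 12 holes -> [(4, 0), (4, 2), (4, 5), (4, 7), (5, 2), (5, 5), (6, 2), (6, 5), (7, 0), (7, 2), (7, 5), (7, 7)]
Unfold 3 (reflect across h@4): 24 holes -> [(0, 0), (0, 2), (0, 5), (0, 7), (1, 2), (1, 5), (2, 2), (2, 5), (3, 0), (3, 2), (3, 5), (3, 7), (4, 0), (4, 2), (4, 5), (4, 7), (5, 2), (5, 5), (6, 2), (6, 5), (7, 0), (7, 2), (7, 5), (7, 7)]

Answer: O.O..O.O
..O..O..
..O..O..
O.O..O.O
O.O..O.O
..O..O..
..O..O..
O.O..O.O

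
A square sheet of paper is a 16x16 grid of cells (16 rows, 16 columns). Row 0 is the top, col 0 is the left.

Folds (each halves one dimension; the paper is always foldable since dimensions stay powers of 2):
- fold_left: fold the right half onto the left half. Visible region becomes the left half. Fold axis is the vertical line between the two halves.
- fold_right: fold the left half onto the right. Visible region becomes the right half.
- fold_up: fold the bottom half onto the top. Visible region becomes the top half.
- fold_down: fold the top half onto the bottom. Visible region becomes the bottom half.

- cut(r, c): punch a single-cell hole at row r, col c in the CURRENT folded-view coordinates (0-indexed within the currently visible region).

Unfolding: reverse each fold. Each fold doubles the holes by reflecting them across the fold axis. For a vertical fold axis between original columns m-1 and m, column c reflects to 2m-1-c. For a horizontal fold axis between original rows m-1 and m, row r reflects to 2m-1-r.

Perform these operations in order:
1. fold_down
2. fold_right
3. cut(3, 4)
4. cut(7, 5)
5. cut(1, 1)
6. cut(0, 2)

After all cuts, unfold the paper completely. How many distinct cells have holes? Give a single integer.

Op 1 fold_down: fold axis h@8; visible region now rows[8,16) x cols[0,16) = 8x16
Op 2 fold_right: fold axis v@8; visible region now rows[8,16) x cols[8,16) = 8x8
Op 3 cut(3, 4): punch at orig (11,12); cuts so far [(11, 12)]; region rows[8,16) x cols[8,16) = 8x8
Op 4 cut(7, 5): punch at orig (15,13); cuts so far [(11, 12), (15, 13)]; region rows[8,16) x cols[8,16) = 8x8
Op 5 cut(1, 1): punch at orig (9,9); cuts so far [(9, 9), (11, 12), (15, 13)]; region rows[8,16) x cols[8,16) = 8x8
Op 6 cut(0, 2): punch at orig (8,10); cuts so far [(8, 10), (9, 9), (11, 12), (15, 13)]; region rows[8,16) x cols[8,16) = 8x8
Unfold 1 (reflect across v@8): 8 holes -> [(8, 5), (8, 10), (9, 6), (9, 9), (11, 3), (11, 12), (15, 2), (15, 13)]
Unfold 2 (reflect across h@8): 16 holes -> [(0, 2), (0, 13), (4, 3), (4, 12), (6, 6), (6, 9), (7, 5), (7, 10), (8, 5), (8, 10), (9, 6), (9, 9), (11, 3), (11, 12), (15, 2), (15, 13)]

Answer: 16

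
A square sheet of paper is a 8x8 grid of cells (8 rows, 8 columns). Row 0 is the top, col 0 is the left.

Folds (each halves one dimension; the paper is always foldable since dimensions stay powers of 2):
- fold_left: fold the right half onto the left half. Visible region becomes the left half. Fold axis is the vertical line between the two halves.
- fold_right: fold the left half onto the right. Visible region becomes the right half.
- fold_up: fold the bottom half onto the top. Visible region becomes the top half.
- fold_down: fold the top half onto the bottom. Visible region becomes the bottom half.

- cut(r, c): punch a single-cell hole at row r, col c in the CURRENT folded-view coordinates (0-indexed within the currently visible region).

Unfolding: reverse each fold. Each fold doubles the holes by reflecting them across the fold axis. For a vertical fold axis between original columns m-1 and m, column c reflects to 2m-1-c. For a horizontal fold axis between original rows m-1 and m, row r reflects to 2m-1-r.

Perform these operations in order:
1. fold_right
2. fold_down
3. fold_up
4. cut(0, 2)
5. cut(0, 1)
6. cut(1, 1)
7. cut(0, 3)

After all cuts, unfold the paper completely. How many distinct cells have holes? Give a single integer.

Op 1 fold_right: fold axis v@4; visible region now rows[0,8) x cols[4,8) = 8x4
Op 2 fold_down: fold axis h@4; visible region now rows[4,8) x cols[4,8) = 4x4
Op 3 fold_up: fold axis h@6; visible region now rows[4,6) x cols[4,8) = 2x4
Op 4 cut(0, 2): punch at orig (4,6); cuts so far [(4, 6)]; region rows[4,6) x cols[4,8) = 2x4
Op 5 cut(0, 1): punch at orig (4,5); cuts so far [(4, 5), (4, 6)]; region rows[4,6) x cols[4,8) = 2x4
Op 6 cut(1, 1): punch at orig (5,5); cuts so far [(4, 5), (4, 6), (5, 5)]; region rows[4,6) x cols[4,8) = 2x4
Op 7 cut(0, 3): punch at orig (4,7); cuts so far [(4, 5), (4, 6), (4, 7), (5, 5)]; region rows[4,6) x cols[4,8) = 2x4
Unfold 1 (reflect across h@6): 8 holes -> [(4, 5), (4, 6), (4, 7), (5, 5), (6, 5), (7, 5), (7, 6), (7, 7)]
Unfold 2 (reflect across h@4): 16 holes -> [(0, 5), (0, 6), (0, 7), (1, 5), (2, 5), (3, 5), (3, 6), (3, 7), (4, 5), (4, 6), (4, 7), (5, 5), (6, 5), (7, 5), (7, 6), (7, 7)]
Unfold 3 (reflect across v@4): 32 holes -> [(0, 0), (0, 1), (0, 2), (0, 5), (0, 6), (0, 7), (1, 2), (1, 5), (2, 2), (2, 5), (3, 0), (3, 1), (3, 2), (3, 5), (3, 6), (3, 7), (4, 0), (4, 1), (4, 2), (4, 5), (4, 6), (4, 7), (5, 2), (5, 5), (6, 2), (6, 5), (7, 0), (7, 1), (7, 2), (7, 5), (7, 6), (7, 7)]

Answer: 32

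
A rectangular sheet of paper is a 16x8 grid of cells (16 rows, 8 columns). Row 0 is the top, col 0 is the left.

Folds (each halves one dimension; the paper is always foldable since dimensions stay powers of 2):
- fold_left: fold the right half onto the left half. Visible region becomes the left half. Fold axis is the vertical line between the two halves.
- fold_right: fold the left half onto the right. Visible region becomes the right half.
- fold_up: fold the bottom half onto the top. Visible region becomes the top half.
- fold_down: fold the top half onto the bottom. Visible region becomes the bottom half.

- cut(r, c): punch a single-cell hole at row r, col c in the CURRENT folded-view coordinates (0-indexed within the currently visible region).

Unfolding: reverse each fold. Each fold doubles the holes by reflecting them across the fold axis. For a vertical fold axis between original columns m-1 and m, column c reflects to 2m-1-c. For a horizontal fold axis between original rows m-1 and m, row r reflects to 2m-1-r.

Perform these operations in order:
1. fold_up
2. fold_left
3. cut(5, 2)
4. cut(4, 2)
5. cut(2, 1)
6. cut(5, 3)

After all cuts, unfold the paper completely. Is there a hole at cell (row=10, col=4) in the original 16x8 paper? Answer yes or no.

Op 1 fold_up: fold axis h@8; visible region now rows[0,8) x cols[0,8) = 8x8
Op 2 fold_left: fold axis v@4; visible region now rows[0,8) x cols[0,4) = 8x4
Op 3 cut(5, 2): punch at orig (5,2); cuts so far [(5, 2)]; region rows[0,8) x cols[0,4) = 8x4
Op 4 cut(4, 2): punch at orig (4,2); cuts so far [(4, 2), (5, 2)]; region rows[0,8) x cols[0,4) = 8x4
Op 5 cut(2, 1): punch at orig (2,1); cuts so far [(2, 1), (4, 2), (5, 2)]; region rows[0,8) x cols[0,4) = 8x4
Op 6 cut(5, 3): punch at orig (5,3); cuts so far [(2, 1), (4, 2), (5, 2), (5, 3)]; region rows[0,8) x cols[0,4) = 8x4
Unfold 1 (reflect across v@4): 8 holes -> [(2, 1), (2, 6), (4, 2), (4, 5), (5, 2), (5, 3), (5, 4), (5, 5)]
Unfold 2 (reflect across h@8): 16 holes -> [(2, 1), (2, 6), (4, 2), (4, 5), (5, 2), (5, 3), (5, 4), (5, 5), (10, 2), (10, 3), (10, 4), (10, 5), (11, 2), (11, 5), (13, 1), (13, 6)]
Holes: [(2, 1), (2, 6), (4, 2), (4, 5), (5, 2), (5, 3), (5, 4), (5, 5), (10, 2), (10, 3), (10, 4), (10, 5), (11, 2), (11, 5), (13, 1), (13, 6)]

Answer: yes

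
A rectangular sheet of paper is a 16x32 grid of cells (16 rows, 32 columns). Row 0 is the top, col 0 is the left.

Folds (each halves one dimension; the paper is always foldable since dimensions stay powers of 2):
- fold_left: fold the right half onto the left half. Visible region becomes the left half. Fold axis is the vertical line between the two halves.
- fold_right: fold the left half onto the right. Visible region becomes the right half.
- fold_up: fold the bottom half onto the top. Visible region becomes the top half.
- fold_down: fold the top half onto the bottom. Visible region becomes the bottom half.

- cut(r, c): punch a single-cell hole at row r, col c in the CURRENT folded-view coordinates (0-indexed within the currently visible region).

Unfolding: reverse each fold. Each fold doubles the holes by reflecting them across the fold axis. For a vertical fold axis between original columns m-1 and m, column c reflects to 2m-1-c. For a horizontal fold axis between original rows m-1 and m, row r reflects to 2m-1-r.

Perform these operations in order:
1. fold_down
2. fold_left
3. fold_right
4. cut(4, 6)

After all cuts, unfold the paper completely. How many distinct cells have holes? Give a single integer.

Op 1 fold_down: fold axis h@8; visible region now rows[8,16) x cols[0,32) = 8x32
Op 2 fold_left: fold axis v@16; visible region now rows[8,16) x cols[0,16) = 8x16
Op 3 fold_right: fold axis v@8; visible region now rows[8,16) x cols[8,16) = 8x8
Op 4 cut(4, 6): punch at orig (12,14); cuts so far [(12, 14)]; region rows[8,16) x cols[8,16) = 8x8
Unfold 1 (reflect across v@8): 2 holes -> [(12, 1), (12, 14)]
Unfold 2 (reflect across v@16): 4 holes -> [(12, 1), (12, 14), (12, 17), (12, 30)]
Unfold 3 (reflect across h@8): 8 holes -> [(3, 1), (3, 14), (3, 17), (3, 30), (12, 1), (12, 14), (12, 17), (12, 30)]

Answer: 8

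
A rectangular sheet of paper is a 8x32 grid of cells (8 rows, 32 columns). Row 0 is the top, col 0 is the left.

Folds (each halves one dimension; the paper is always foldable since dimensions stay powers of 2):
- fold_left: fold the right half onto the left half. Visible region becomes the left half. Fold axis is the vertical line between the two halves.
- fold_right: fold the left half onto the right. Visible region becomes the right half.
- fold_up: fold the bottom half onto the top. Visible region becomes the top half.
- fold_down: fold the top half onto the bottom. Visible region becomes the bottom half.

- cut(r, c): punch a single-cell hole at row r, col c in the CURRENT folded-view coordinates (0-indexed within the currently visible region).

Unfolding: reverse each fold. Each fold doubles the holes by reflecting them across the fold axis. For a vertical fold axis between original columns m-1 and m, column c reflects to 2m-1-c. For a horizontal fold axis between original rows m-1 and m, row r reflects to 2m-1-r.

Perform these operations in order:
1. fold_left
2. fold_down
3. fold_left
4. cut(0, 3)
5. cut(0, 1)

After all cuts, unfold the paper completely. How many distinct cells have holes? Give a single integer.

Answer: 16

Derivation:
Op 1 fold_left: fold axis v@16; visible region now rows[0,8) x cols[0,16) = 8x16
Op 2 fold_down: fold axis h@4; visible region now rows[4,8) x cols[0,16) = 4x16
Op 3 fold_left: fold axis v@8; visible region now rows[4,8) x cols[0,8) = 4x8
Op 4 cut(0, 3): punch at orig (4,3); cuts so far [(4, 3)]; region rows[4,8) x cols[0,8) = 4x8
Op 5 cut(0, 1): punch at orig (4,1); cuts so far [(4, 1), (4, 3)]; region rows[4,8) x cols[0,8) = 4x8
Unfold 1 (reflect across v@8): 4 holes -> [(4, 1), (4, 3), (4, 12), (4, 14)]
Unfold 2 (reflect across h@4): 8 holes -> [(3, 1), (3, 3), (3, 12), (3, 14), (4, 1), (4, 3), (4, 12), (4, 14)]
Unfold 3 (reflect across v@16): 16 holes -> [(3, 1), (3, 3), (3, 12), (3, 14), (3, 17), (3, 19), (3, 28), (3, 30), (4, 1), (4, 3), (4, 12), (4, 14), (4, 17), (4, 19), (4, 28), (4, 30)]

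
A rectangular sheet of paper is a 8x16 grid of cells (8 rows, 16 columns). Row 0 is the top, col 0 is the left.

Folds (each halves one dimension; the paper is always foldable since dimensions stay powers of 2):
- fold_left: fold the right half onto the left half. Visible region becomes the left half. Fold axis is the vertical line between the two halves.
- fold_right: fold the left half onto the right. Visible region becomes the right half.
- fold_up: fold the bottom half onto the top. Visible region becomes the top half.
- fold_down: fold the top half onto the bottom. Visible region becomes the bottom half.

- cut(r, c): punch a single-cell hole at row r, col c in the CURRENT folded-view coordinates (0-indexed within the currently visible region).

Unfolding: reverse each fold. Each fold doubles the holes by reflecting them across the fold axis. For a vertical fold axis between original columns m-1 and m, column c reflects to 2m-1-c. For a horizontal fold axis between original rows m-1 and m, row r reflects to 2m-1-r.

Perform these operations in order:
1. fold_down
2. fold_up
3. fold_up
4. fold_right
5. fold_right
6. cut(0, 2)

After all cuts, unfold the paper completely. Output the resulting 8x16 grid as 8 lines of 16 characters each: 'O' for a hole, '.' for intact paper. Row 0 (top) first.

Op 1 fold_down: fold axis h@4; visible region now rows[4,8) x cols[0,16) = 4x16
Op 2 fold_up: fold axis h@6; visible region now rows[4,6) x cols[0,16) = 2x16
Op 3 fold_up: fold axis h@5; visible region now rows[4,5) x cols[0,16) = 1x16
Op 4 fold_right: fold axis v@8; visible region now rows[4,5) x cols[8,16) = 1x8
Op 5 fold_right: fold axis v@12; visible region now rows[4,5) x cols[12,16) = 1x4
Op 6 cut(0, 2): punch at orig (4,14); cuts so far [(4, 14)]; region rows[4,5) x cols[12,16) = 1x4
Unfold 1 (reflect across v@12): 2 holes -> [(4, 9), (4, 14)]
Unfold 2 (reflect across v@8): 4 holes -> [(4, 1), (4, 6), (4, 9), (4, 14)]
Unfold 3 (reflect across h@5): 8 holes -> [(4, 1), (4, 6), (4, 9), (4, 14), (5, 1), (5, 6), (5, 9), (5, 14)]
Unfold 4 (reflect across h@6): 16 holes -> [(4, 1), (4, 6), (4, 9), (4, 14), (5, 1), (5, 6), (5, 9), (5, 14), (6, 1), (6, 6), (6, 9), (6, 14), (7, 1), (7, 6), (7, 9), (7, 14)]
Unfold 5 (reflect across h@4): 32 holes -> [(0, 1), (0, 6), (0, 9), (0, 14), (1, 1), (1, 6), (1, 9), (1, 14), (2, 1), (2, 6), (2, 9), (2, 14), (3, 1), (3, 6), (3, 9), (3, 14), (4, 1), (4, 6), (4, 9), (4, 14), (5, 1), (5, 6), (5, 9), (5, 14), (6, 1), (6, 6), (6, 9), (6, 14), (7, 1), (7, 6), (7, 9), (7, 14)]

Answer: .O....O..O....O.
.O....O..O....O.
.O....O..O....O.
.O....O..O....O.
.O....O..O....O.
.O....O..O....O.
.O....O..O....O.
.O....O..O....O.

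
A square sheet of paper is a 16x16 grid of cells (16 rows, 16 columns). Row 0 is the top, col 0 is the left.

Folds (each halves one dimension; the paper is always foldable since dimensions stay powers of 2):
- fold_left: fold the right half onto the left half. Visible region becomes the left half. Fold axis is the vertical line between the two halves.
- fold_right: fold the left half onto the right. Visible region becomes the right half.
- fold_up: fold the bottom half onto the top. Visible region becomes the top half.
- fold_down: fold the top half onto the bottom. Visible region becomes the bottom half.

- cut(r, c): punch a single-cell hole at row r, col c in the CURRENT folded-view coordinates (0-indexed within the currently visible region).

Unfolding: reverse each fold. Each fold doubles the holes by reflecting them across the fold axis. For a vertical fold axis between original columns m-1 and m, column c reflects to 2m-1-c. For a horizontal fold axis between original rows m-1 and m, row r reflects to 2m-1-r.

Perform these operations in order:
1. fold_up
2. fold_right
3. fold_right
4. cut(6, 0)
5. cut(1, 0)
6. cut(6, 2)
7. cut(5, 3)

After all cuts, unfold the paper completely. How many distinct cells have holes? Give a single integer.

Answer: 32

Derivation:
Op 1 fold_up: fold axis h@8; visible region now rows[0,8) x cols[0,16) = 8x16
Op 2 fold_right: fold axis v@8; visible region now rows[0,8) x cols[8,16) = 8x8
Op 3 fold_right: fold axis v@12; visible region now rows[0,8) x cols[12,16) = 8x4
Op 4 cut(6, 0): punch at orig (6,12); cuts so far [(6, 12)]; region rows[0,8) x cols[12,16) = 8x4
Op 5 cut(1, 0): punch at orig (1,12); cuts so far [(1, 12), (6, 12)]; region rows[0,8) x cols[12,16) = 8x4
Op 6 cut(6, 2): punch at orig (6,14); cuts so far [(1, 12), (6, 12), (6, 14)]; region rows[0,8) x cols[12,16) = 8x4
Op 7 cut(5, 3): punch at orig (5,15); cuts so far [(1, 12), (5, 15), (6, 12), (6, 14)]; region rows[0,8) x cols[12,16) = 8x4
Unfold 1 (reflect across v@12): 8 holes -> [(1, 11), (1, 12), (5, 8), (5, 15), (6, 9), (6, 11), (6, 12), (6, 14)]
Unfold 2 (reflect across v@8): 16 holes -> [(1, 3), (1, 4), (1, 11), (1, 12), (5, 0), (5, 7), (5, 8), (5, 15), (6, 1), (6, 3), (6, 4), (6, 6), (6, 9), (6, 11), (6, 12), (6, 14)]
Unfold 3 (reflect across h@8): 32 holes -> [(1, 3), (1, 4), (1, 11), (1, 12), (5, 0), (5, 7), (5, 8), (5, 15), (6, 1), (6, 3), (6, 4), (6, 6), (6, 9), (6, 11), (6, 12), (6, 14), (9, 1), (9, 3), (9, 4), (9, 6), (9, 9), (9, 11), (9, 12), (9, 14), (10, 0), (10, 7), (10, 8), (10, 15), (14, 3), (14, 4), (14, 11), (14, 12)]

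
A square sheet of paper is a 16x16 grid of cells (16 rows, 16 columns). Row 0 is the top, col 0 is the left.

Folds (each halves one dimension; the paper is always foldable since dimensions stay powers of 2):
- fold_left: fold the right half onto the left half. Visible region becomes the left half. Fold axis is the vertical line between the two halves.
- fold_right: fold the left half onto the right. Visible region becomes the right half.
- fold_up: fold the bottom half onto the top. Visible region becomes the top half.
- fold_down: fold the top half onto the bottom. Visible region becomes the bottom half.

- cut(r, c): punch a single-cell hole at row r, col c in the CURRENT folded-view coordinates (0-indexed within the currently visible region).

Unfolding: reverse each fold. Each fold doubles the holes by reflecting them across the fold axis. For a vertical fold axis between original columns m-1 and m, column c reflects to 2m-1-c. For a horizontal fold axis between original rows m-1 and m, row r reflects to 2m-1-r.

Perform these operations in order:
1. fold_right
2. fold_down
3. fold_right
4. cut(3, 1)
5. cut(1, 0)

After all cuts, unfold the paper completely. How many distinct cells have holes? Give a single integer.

Op 1 fold_right: fold axis v@8; visible region now rows[0,16) x cols[8,16) = 16x8
Op 2 fold_down: fold axis h@8; visible region now rows[8,16) x cols[8,16) = 8x8
Op 3 fold_right: fold axis v@12; visible region now rows[8,16) x cols[12,16) = 8x4
Op 4 cut(3, 1): punch at orig (11,13); cuts so far [(11, 13)]; region rows[8,16) x cols[12,16) = 8x4
Op 5 cut(1, 0): punch at orig (9,12); cuts so far [(9, 12), (11, 13)]; region rows[8,16) x cols[12,16) = 8x4
Unfold 1 (reflect across v@12): 4 holes -> [(9, 11), (9, 12), (11, 10), (11, 13)]
Unfold 2 (reflect across h@8): 8 holes -> [(4, 10), (4, 13), (6, 11), (6, 12), (9, 11), (9, 12), (11, 10), (11, 13)]
Unfold 3 (reflect across v@8): 16 holes -> [(4, 2), (4, 5), (4, 10), (4, 13), (6, 3), (6, 4), (6, 11), (6, 12), (9, 3), (9, 4), (9, 11), (9, 12), (11, 2), (11, 5), (11, 10), (11, 13)]

Answer: 16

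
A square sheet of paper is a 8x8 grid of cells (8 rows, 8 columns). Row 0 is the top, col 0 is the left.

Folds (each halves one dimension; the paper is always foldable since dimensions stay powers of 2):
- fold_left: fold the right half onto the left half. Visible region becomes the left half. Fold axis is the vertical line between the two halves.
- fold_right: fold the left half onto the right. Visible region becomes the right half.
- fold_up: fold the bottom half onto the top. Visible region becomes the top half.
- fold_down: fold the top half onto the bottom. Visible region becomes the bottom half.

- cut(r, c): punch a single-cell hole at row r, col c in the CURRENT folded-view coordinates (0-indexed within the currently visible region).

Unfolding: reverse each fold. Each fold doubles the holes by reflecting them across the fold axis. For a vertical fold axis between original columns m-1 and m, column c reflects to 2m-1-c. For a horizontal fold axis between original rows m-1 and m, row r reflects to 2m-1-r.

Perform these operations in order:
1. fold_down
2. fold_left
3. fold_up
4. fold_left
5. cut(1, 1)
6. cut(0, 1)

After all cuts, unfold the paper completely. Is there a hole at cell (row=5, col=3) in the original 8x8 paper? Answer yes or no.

Answer: no

Derivation:
Op 1 fold_down: fold axis h@4; visible region now rows[4,8) x cols[0,8) = 4x8
Op 2 fold_left: fold axis v@4; visible region now rows[4,8) x cols[0,4) = 4x4
Op 3 fold_up: fold axis h@6; visible region now rows[4,6) x cols[0,4) = 2x4
Op 4 fold_left: fold axis v@2; visible region now rows[4,6) x cols[0,2) = 2x2
Op 5 cut(1, 1): punch at orig (5,1); cuts so far [(5, 1)]; region rows[4,6) x cols[0,2) = 2x2
Op 6 cut(0, 1): punch at orig (4,1); cuts so far [(4, 1), (5, 1)]; region rows[4,6) x cols[0,2) = 2x2
Unfold 1 (reflect across v@2): 4 holes -> [(4, 1), (4, 2), (5, 1), (5, 2)]
Unfold 2 (reflect across h@6): 8 holes -> [(4, 1), (4, 2), (5, 1), (5, 2), (6, 1), (6, 2), (7, 1), (7, 2)]
Unfold 3 (reflect across v@4): 16 holes -> [(4, 1), (4, 2), (4, 5), (4, 6), (5, 1), (5, 2), (5, 5), (5, 6), (6, 1), (6, 2), (6, 5), (6, 6), (7, 1), (7, 2), (7, 5), (7, 6)]
Unfold 4 (reflect across h@4): 32 holes -> [(0, 1), (0, 2), (0, 5), (0, 6), (1, 1), (1, 2), (1, 5), (1, 6), (2, 1), (2, 2), (2, 5), (2, 6), (3, 1), (3, 2), (3, 5), (3, 6), (4, 1), (4, 2), (4, 5), (4, 6), (5, 1), (5, 2), (5, 5), (5, 6), (6, 1), (6, 2), (6, 5), (6, 6), (7, 1), (7, 2), (7, 5), (7, 6)]
Holes: [(0, 1), (0, 2), (0, 5), (0, 6), (1, 1), (1, 2), (1, 5), (1, 6), (2, 1), (2, 2), (2, 5), (2, 6), (3, 1), (3, 2), (3, 5), (3, 6), (4, 1), (4, 2), (4, 5), (4, 6), (5, 1), (5, 2), (5, 5), (5, 6), (6, 1), (6, 2), (6, 5), (6, 6), (7, 1), (7, 2), (7, 5), (7, 6)]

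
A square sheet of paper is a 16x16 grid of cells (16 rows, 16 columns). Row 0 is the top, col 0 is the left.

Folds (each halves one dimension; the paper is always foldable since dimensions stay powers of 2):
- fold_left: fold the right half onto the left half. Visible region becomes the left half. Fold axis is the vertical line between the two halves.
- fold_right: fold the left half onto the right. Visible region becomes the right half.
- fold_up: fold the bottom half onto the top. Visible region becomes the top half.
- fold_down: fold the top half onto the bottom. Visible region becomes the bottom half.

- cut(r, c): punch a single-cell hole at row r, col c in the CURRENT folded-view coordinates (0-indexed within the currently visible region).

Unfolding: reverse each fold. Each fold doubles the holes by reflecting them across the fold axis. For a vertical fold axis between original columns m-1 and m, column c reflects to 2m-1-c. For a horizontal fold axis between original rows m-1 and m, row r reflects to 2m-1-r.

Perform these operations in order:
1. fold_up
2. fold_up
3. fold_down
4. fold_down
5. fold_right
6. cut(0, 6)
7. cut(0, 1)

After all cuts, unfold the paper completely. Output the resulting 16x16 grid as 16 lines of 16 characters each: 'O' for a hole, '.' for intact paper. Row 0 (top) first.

Op 1 fold_up: fold axis h@8; visible region now rows[0,8) x cols[0,16) = 8x16
Op 2 fold_up: fold axis h@4; visible region now rows[0,4) x cols[0,16) = 4x16
Op 3 fold_down: fold axis h@2; visible region now rows[2,4) x cols[0,16) = 2x16
Op 4 fold_down: fold axis h@3; visible region now rows[3,4) x cols[0,16) = 1x16
Op 5 fold_right: fold axis v@8; visible region now rows[3,4) x cols[8,16) = 1x8
Op 6 cut(0, 6): punch at orig (3,14); cuts so far [(3, 14)]; region rows[3,4) x cols[8,16) = 1x8
Op 7 cut(0, 1): punch at orig (3,9); cuts so far [(3, 9), (3, 14)]; region rows[3,4) x cols[8,16) = 1x8
Unfold 1 (reflect across v@8): 4 holes -> [(3, 1), (3, 6), (3, 9), (3, 14)]
Unfold 2 (reflect across h@3): 8 holes -> [(2, 1), (2, 6), (2, 9), (2, 14), (3, 1), (3, 6), (3, 9), (3, 14)]
Unfold 3 (reflect across h@2): 16 holes -> [(0, 1), (0, 6), (0, 9), (0, 14), (1, 1), (1, 6), (1, 9), (1, 14), (2, 1), (2, 6), (2, 9), (2, 14), (3, 1), (3, 6), (3, 9), (3, 14)]
Unfold 4 (reflect across h@4): 32 holes -> [(0, 1), (0, 6), (0, 9), (0, 14), (1, 1), (1, 6), (1, 9), (1, 14), (2, 1), (2, 6), (2, 9), (2, 14), (3, 1), (3, 6), (3, 9), (3, 14), (4, 1), (4, 6), (4, 9), (4, 14), (5, 1), (5, 6), (5, 9), (5, 14), (6, 1), (6, 6), (6, 9), (6, 14), (7, 1), (7, 6), (7, 9), (7, 14)]
Unfold 5 (reflect across h@8): 64 holes -> [(0, 1), (0, 6), (0, 9), (0, 14), (1, 1), (1, 6), (1, 9), (1, 14), (2, 1), (2, 6), (2, 9), (2, 14), (3, 1), (3, 6), (3, 9), (3, 14), (4, 1), (4, 6), (4, 9), (4, 14), (5, 1), (5, 6), (5, 9), (5, 14), (6, 1), (6, 6), (6, 9), (6, 14), (7, 1), (7, 6), (7, 9), (7, 14), (8, 1), (8, 6), (8, 9), (8, 14), (9, 1), (9, 6), (9, 9), (9, 14), (10, 1), (10, 6), (10, 9), (10, 14), (11, 1), (11, 6), (11, 9), (11, 14), (12, 1), (12, 6), (12, 9), (12, 14), (13, 1), (13, 6), (13, 9), (13, 14), (14, 1), (14, 6), (14, 9), (14, 14), (15, 1), (15, 6), (15, 9), (15, 14)]

Answer: .O....O..O....O.
.O....O..O....O.
.O....O..O....O.
.O....O..O....O.
.O....O..O....O.
.O....O..O....O.
.O....O..O....O.
.O....O..O....O.
.O....O..O....O.
.O....O..O....O.
.O....O..O....O.
.O....O..O....O.
.O....O..O....O.
.O....O..O....O.
.O....O..O....O.
.O....O..O....O.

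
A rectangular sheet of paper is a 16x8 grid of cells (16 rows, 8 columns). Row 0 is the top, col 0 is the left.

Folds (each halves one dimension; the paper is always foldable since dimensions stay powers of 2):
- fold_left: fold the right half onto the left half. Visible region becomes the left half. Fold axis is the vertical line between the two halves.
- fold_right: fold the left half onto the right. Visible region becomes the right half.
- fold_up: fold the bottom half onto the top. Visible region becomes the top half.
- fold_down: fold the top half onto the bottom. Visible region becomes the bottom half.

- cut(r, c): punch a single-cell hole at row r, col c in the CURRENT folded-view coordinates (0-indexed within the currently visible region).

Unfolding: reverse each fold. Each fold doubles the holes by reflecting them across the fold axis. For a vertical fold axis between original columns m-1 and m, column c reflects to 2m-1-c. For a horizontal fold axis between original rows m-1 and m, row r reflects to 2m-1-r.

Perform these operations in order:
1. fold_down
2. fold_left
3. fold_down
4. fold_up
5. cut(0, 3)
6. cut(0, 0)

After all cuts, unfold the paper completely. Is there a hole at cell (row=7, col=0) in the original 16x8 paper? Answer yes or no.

Op 1 fold_down: fold axis h@8; visible region now rows[8,16) x cols[0,8) = 8x8
Op 2 fold_left: fold axis v@4; visible region now rows[8,16) x cols[0,4) = 8x4
Op 3 fold_down: fold axis h@12; visible region now rows[12,16) x cols[0,4) = 4x4
Op 4 fold_up: fold axis h@14; visible region now rows[12,14) x cols[0,4) = 2x4
Op 5 cut(0, 3): punch at orig (12,3); cuts so far [(12, 3)]; region rows[12,14) x cols[0,4) = 2x4
Op 6 cut(0, 0): punch at orig (12,0); cuts so far [(12, 0), (12, 3)]; region rows[12,14) x cols[0,4) = 2x4
Unfold 1 (reflect across h@14): 4 holes -> [(12, 0), (12, 3), (15, 0), (15, 3)]
Unfold 2 (reflect across h@12): 8 holes -> [(8, 0), (8, 3), (11, 0), (11, 3), (12, 0), (12, 3), (15, 0), (15, 3)]
Unfold 3 (reflect across v@4): 16 holes -> [(8, 0), (8, 3), (8, 4), (8, 7), (11, 0), (11, 3), (11, 4), (11, 7), (12, 0), (12, 3), (12, 4), (12, 7), (15, 0), (15, 3), (15, 4), (15, 7)]
Unfold 4 (reflect across h@8): 32 holes -> [(0, 0), (0, 3), (0, 4), (0, 7), (3, 0), (3, 3), (3, 4), (3, 7), (4, 0), (4, 3), (4, 4), (4, 7), (7, 0), (7, 3), (7, 4), (7, 7), (8, 0), (8, 3), (8, 4), (8, 7), (11, 0), (11, 3), (11, 4), (11, 7), (12, 0), (12, 3), (12, 4), (12, 7), (15, 0), (15, 3), (15, 4), (15, 7)]
Holes: [(0, 0), (0, 3), (0, 4), (0, 7), (3, 0), (3, 3), (3, 4), (3, 7), (4, 0), (4, 3), (4, 4), (4, 7), (7, 0), (7, 3), (7, 4), (7, 7), (8, 0), (8, 3), (8, 4), (8, 7), (11, 0), (11, 3), (11, 4), (11, 7), (12, 0), (12, 3), (12, 4), (12, 7), (15, 0), (15, 3), (15, 4), (15, 7)]

Answer: yes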